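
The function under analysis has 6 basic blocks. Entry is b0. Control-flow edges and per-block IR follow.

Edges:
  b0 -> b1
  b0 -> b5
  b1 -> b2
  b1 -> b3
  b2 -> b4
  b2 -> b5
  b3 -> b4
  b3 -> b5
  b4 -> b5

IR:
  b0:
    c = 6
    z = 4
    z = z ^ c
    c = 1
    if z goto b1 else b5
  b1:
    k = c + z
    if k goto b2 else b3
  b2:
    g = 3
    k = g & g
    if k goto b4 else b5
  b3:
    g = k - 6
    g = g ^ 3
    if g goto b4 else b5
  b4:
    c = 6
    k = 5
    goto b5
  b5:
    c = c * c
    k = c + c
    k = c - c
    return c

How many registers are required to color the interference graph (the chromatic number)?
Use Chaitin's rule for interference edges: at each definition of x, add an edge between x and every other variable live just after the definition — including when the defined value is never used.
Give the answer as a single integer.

Answer: 2

Working:
Block summaries:
  b0: def={c,z} ue=∅
  b1: def={k} ue={c,z}
  b2: def={g,k} ue=∅
  b3: def={g} ue={k}
  b4: def={c,k} ue=∅
  b5: def={c,k} ue={c}

Liveness:
  live b0: ∅→{c,z}
  live b1: {c,z}→{c,k}
  live b2: {c}→{c}
  live b3: {c,k}→{c}
  live b4: ∅→{c}
  live b5: {c}→∅

Interference:
  c — {g,k,z}
  g — {c}
  k — {c}
  z — {c}

Registers:
  clique {c,g} ⇒ need ≥ 2
  assign c→c0 g→c1 k→c1 z→c1 — no edge inside a register ⇒ χ ≤ 2
  χ = 2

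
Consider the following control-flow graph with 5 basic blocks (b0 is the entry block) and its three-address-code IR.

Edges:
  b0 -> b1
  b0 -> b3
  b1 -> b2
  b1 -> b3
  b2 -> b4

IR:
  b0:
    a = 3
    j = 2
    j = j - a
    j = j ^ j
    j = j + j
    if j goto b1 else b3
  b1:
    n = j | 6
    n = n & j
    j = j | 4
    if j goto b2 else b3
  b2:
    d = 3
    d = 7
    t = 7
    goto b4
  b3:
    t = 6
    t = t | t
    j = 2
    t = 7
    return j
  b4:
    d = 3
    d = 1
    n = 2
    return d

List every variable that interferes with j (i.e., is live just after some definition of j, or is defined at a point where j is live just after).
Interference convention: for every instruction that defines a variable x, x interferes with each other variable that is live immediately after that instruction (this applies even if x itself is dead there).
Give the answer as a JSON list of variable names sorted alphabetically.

Per-block:
  b0: {a,j} / ∅
  b1: {j,n} / {j}
  b2: {d,t} / ∅
  b3: {j,t} / ∅
  b4: {d,n} / ∅

Live sets:
  b0: in=∅ out={j}
  b1: in={j} out=∅
  b2: in=∅ out=∅
  b3: in=∅ out=∅
  b4: in=∅ out=∅

Interference:
  a↔{j}
  d↔{n}
  j↔{a,n,t}
  n↔{d,j}
  t↔{j}

N(j) = ["a", "n", "t"]

Answer: ["a", "n", "t"]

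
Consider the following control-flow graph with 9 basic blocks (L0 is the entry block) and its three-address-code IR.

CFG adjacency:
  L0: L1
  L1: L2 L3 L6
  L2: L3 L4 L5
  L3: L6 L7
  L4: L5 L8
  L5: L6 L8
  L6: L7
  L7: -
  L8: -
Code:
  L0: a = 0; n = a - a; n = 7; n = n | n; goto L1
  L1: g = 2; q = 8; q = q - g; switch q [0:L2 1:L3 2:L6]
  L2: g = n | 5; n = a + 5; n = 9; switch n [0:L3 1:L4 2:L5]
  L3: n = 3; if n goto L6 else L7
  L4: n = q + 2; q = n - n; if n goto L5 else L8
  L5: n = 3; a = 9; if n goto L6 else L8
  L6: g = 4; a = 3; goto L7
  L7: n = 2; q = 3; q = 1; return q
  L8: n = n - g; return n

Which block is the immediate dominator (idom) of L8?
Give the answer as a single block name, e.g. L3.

Answer: L2

Working:
idom tree: L1←L0 L2←L1 L3←L1 L4←L2 L5←L2 L6←L1 L7←L1 L8←L2
Dom at joins:
  L3: preds {L1,L2}: {L0,L1} ∩ {L0,L1,L2} = {L0,L1}; idom=L1
  L5: preds {L2,L4}: {L0,L1,L2} ∩ {L0,L1,L2,L4} = {L0,L1,L2}; idom=L2
  L6: preds {L1,L3,L5}: {L0,L1} ∩ {L0,L1,L3} ∩ {L0,L1,L2,L5} = {L0,L1}; idom=L1
  L7: preds {L3,L6}: {L0,L1,L3} ∩ {L0,L1,L6} = {L0,L1}; idom=L1
  L8: preds {L4,L5}: {L0,L1,L2,L4} ∩ {L0,L1,L2,L5} = {L0,L1,L2}; idom=L2

idom(L8) = L2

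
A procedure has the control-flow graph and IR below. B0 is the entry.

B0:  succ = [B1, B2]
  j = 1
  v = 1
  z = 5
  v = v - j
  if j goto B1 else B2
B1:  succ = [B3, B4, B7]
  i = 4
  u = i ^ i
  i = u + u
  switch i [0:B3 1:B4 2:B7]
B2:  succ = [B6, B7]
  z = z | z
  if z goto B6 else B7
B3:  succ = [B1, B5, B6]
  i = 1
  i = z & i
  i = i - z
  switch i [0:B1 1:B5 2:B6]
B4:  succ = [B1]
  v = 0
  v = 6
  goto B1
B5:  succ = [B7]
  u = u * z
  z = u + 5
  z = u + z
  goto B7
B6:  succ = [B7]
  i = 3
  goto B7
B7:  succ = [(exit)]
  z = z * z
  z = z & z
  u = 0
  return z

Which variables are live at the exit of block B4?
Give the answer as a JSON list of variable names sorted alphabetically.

Answer: ["z"]

Working:
def/use:
  B0: {j,v,z} / ∅
  B1: {i,u} / ∅
  B2: {z} / {z}
  B3: {i} / {z}
  B4: {v} / ∅
  B5: {u,z} / {u,z}
  B6: {i} / ∅
  B7: {u,z} / {z}

Liveness:
  B0: in=∅ out={z}
  B1: in={z} out={u,z}
  B2: in={z} out={z}
  B3: in={u,z} out={u,z}
  B4: in={z} out={z}
  B5: in={u,z} out={z}
  B6: in={z} out={z}
  B7: in={z} out=∅

live-out(B4) = ["z"]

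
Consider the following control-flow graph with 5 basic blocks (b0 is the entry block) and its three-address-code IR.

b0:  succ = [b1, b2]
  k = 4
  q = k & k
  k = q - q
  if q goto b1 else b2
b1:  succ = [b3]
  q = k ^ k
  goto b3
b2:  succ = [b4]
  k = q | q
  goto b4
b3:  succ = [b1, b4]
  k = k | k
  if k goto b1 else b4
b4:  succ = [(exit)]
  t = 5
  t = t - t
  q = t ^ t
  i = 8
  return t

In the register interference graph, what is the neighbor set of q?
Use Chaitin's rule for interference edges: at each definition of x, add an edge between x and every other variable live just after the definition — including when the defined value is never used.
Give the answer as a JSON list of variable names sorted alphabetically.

def/use:
  b0: {k,q} / ∅
  b1: {q} / {k}
  b2: {k} / {q}
  b3: {k} / {k}
  b4: {i,q,t} / ∅

Live sets:
  b0 li=∅ lo={k,q}
  b1 li={k} lo={k}
  b2 li={q} lo=∅
  b3 li={k} lo={k}
  b4 li=∅ lo=∅

Interfere edges:
  i — {t}
  k — {q}
  q — {k,t}
  t — {i,q}

N(q) = ["k", "t"]

Answer: ["k", "t"]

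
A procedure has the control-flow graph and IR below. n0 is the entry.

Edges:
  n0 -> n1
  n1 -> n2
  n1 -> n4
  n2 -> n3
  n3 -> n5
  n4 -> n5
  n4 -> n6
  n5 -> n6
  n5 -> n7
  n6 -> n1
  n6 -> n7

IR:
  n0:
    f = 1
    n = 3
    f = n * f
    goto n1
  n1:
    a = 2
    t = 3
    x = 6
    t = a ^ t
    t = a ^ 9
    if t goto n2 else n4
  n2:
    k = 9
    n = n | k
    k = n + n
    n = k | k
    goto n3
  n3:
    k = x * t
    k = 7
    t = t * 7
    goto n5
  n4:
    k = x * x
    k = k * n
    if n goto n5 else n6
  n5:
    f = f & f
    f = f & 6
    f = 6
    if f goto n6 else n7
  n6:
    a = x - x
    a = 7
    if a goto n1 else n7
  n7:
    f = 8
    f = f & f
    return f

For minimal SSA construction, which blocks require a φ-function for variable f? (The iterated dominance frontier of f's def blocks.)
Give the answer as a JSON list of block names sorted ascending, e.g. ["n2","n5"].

idom tree: n1←n0 n2←n1 n3←n2 n4←n1 n5←n1 n6←n1 n7←n1
Dom∩ at merges:
  n1: preds {n0,n6}: {n0} ∩ {n0,n1,n6} = {n0}; idom=n0
  n5: preds {n3,n4}: {n0,n1,n2,n3} ∩ {n0,n1,n4} = {n0,n1}; idom=n1
  n6: preds {n4,n5}: {n0,n1,n4} ∩ {n0,n1,n5} = {n0,n1}; idom=n1
  n7: preds {n5,n6}: {n0,n1,n5} ∩ {n0,n1,n6} = {n0,n1}; idom=n1

DF walk-up:
  n1←n0: walk · to n0
  n1←n6: walk n6→n1 to n0
  n5←n3: walk n3→n2 to n1
  n5←n4: walk n4 to n1
  n6←n4: walk n4 to n1
  n6←n5: walk n5 to n1
  n7←n5: walk n5 to n1
  n7←n6: walk n6 to n1
  n0: DF=∅
  n1: DF={n1}
  n2: DF={n5}
  n3: DF={n5}
  n4: DF={n5,n6}
  n5: DF={n6,n7}
  n6: DF={n1,n7}
  n7: DF=∅

φ for f: defs {n0,n5,n7}
  DF⁺ = {n1,n6,n7}

Answer: ["n1", "n6", "n7"]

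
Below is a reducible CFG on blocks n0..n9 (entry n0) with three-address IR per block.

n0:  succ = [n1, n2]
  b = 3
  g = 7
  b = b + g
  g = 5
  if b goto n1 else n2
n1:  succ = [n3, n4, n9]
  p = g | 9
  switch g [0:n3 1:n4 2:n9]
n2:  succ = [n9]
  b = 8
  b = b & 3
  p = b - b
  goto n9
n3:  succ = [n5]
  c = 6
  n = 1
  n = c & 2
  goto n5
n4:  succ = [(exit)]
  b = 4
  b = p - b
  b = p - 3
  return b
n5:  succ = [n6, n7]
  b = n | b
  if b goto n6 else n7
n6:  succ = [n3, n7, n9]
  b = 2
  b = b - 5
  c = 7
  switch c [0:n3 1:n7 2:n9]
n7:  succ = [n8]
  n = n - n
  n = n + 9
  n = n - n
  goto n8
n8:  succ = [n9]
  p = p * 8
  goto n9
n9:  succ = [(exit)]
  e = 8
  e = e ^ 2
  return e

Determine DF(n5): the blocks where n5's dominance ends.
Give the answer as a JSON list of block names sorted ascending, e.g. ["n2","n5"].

Answer: ["n3", "n9"]

Working:
idom tree: n1←n0 n2←n0 n3←n1 n4←n1 n5←n3 n6←n5 n7←n5 n8←n7 n9←n0
Dom at joins:
  n3: preds {n1,n6}: {n0,n1} ∩ {n0,n1,n3,n5,n6} = {n0,n1}; idom=n1
  n7: preds {n5,n6}: {n0,n1,n3,n5} ∩ {n0,n1,n3,n5,n6} = {n0,n1,n3,n5}; idom=n5
  n9: preds {n1,n2,n6,n8}: {n0,n1} ∩ {n0,n2} ∩ {n0,n1,n3,n5,n6} ∩ {n0,n1,n3,n5,n7,n8} = {n0}; idom=n0

Frontier:
  join n3 pred n1: · stop@n1
  join n3 pred n6: n6→n5→n3 stop@n1
  join n7 pred n5: · stop@n5
  join n7 pred n6: n6 stop@n5
  join n9 pred n1: n1 stop@n0
  join n9 pred n2: n2 stop@n0
  join n9 pred n6: n6→n5→n3→n1 stop@n0
  join n9 pred n8: n8→n7→n5→n3→n1 stop@n0
  DF(n0)=∅
  DF(n1)={n9}
  DF(n2)={n9}
  DF(n3)={n3,n9}
  DF(n4)=∅
  DF(n5)={n3,n9}
  DF(n6)={n3,n7,n9}
  DF(n7)={n9}
  DF(n8)={n9}
  DF(n9)=∅

DF(n5) = ["n3", "n9"]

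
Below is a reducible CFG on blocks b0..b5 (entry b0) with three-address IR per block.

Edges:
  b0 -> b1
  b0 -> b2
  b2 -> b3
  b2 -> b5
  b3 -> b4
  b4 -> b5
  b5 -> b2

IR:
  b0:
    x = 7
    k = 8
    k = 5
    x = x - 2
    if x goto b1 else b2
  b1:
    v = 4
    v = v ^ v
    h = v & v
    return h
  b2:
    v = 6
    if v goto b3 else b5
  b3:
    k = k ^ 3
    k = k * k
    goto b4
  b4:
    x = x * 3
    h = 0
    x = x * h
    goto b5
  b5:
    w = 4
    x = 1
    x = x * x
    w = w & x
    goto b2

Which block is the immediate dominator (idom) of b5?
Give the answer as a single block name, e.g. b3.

Answer: b2

Derivation:
idom tree: b1←b0 b2←b0 b3←b2 b4←b3 b5←b2
Dom∩ at merges:
  b2: preds {b0,b5}: {b0} ∩ {b0,b2,b5} = {b0}; idom=b0
  b5: preds {b2,b4}: {b0,b2} ∩ {b0,b2,b3,b4} = {b0,b2}; idom=b2

idom(b5) = b2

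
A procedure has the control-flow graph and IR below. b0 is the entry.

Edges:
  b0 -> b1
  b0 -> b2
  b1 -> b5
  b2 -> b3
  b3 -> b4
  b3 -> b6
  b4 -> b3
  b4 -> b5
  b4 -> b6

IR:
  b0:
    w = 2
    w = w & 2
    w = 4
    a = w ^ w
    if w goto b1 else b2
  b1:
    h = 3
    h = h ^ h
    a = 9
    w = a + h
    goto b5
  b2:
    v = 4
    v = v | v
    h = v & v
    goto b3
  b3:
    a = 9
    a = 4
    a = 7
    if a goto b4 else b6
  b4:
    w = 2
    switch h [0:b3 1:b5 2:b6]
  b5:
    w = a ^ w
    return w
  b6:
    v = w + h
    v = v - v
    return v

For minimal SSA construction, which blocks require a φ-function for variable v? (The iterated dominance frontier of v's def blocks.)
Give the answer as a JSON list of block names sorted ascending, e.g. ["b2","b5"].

Answer: ["b5"]

Working:
idom tree: b1←b0 b2←b0 b3←b2 b4←b3 b5←b0 b6←b3
Dom at joins:
  b3: preds {b2,b4}: {b0,b2} ∩ {b0,b2,b3,b4} = {b0,b2}; idom=b2
  b5: preds {b1,b4}: {b0,b1} ∩ {b0,b2,b3,b4} = {b0}; idom=b0
  b6: preds {b3,b4}: {b0,b2,b3} ∩ {b0,b2,b3,b4} = {b0,b2,b3}; idom=b3

DF derivation:
  b3←b2: walk · to b2
  b3←b4: walk b4→b3 to b2
  b5←b1: walk b1 to b0
  b5←b4: walk b4→b3→b2 to b0
  b6←b3: walk · to b3
  b6←b4: walk b4 to b3
  b0: DF=∅
  b1: DF={b5}
  b2: DF={b5}
  b3: DF={b3,b5}
  b4: DF={b3,b5,b6}
  b5: DF=∅
  b6: DF=∅

φ for v: defs {b2,b6}
  DF⁺ = {b5}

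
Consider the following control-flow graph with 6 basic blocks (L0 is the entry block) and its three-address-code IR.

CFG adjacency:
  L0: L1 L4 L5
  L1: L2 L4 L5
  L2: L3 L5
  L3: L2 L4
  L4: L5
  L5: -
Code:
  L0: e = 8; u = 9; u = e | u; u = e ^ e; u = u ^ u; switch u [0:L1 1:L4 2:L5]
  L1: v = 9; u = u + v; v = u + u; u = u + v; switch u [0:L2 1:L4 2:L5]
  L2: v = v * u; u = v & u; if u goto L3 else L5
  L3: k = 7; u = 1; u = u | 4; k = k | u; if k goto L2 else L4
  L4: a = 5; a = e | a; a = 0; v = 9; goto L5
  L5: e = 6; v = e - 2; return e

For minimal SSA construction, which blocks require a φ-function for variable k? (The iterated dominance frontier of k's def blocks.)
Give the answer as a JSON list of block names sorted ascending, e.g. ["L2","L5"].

Answer: ["L2", "L4", "L5"]

Working:
idom tree: L1←L0 L2←L1 L3←L2 L4←L0 L5←L0
Dom∩ at merges:
  L2: preds {L1,L3}: {L0,L1} ∩ {L0,L1,L2,L3} = {L0,L1}; idom=L1
  L4: preds {L0,L1,L3}: {L0} ∩ {L0,L1} ∩ {L0,L1,L2,L3} = {L0}; idom=L0
  L5: preds {L0,L1,L2,L4}: {L0} ∩ {L0,L1} ∩ {L0,L1,L2} ∩ {L0,L4} = {L0}; idom=L0

Frontier:
  L2←L1: walk · to L1
  L2←L3: walk L3→L2 to L1
  L4←L0: walk · to L0
  L4←L1: walk L1 to L0
  L4←L3: walk L3→L2→L1 to L0
  L5←L0: walk · to L0
  L5←L1: walk L1 to L0
  L5←L2: walk L2→L1 to L0
  L5←L4: walk L4 to L0
  L0: DF=∅
  L1: DF={L4,L5}
  L2: DF={L2,L4,L5}
  L3: DF={L2,L4}
  L4: DF={L5}
  L5: DF=∅

φ for k: defs {L3}
  DF⁺ = {L2,L4,L5}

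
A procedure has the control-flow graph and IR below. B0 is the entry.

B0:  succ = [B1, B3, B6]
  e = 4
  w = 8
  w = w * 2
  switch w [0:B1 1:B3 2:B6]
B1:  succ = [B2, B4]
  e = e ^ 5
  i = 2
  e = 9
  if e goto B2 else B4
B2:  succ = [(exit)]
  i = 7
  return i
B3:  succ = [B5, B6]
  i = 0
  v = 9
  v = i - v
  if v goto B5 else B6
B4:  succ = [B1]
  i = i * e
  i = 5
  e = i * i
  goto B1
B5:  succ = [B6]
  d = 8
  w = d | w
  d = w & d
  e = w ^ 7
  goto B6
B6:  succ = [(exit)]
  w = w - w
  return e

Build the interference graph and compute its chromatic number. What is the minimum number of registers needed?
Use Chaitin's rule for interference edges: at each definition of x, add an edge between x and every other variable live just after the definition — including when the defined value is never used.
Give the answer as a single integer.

Block summaries:
  B0 def {e,w} use ∅
  B1 def {e,i} use {e}
  B2 def {i} use ∅
  B3 def {i,v} use ∅
  B4 def {e,i} use {e,i}
  B5 def {d,e,w} use {w}
  B6 def {w} use {e,w}

Backward fixpoint:
  live B0: ∅→{e,w}
  live B1: {e}→{e,i}
  live B2: ∅→∅
  live B3: {e,w}→{e,w}
  live B4: {e,i}→{e}
  live B5: {w}→{e,w}
  live B6: {e,w}→∅

Interference:
  d: {w}
  e: {i,v,w}
  i: {e,v,w}
  v: {e,i,w}
  w: {d,e,i,v}

Chromatic number:
  lower bound: {e,i,v,w} mutually conflict ⇒ χ ≥ 4
  4-colouring: R0={w}  R1={d,e}  R2={i}  R3={v}
  χ = 4

Answer: 4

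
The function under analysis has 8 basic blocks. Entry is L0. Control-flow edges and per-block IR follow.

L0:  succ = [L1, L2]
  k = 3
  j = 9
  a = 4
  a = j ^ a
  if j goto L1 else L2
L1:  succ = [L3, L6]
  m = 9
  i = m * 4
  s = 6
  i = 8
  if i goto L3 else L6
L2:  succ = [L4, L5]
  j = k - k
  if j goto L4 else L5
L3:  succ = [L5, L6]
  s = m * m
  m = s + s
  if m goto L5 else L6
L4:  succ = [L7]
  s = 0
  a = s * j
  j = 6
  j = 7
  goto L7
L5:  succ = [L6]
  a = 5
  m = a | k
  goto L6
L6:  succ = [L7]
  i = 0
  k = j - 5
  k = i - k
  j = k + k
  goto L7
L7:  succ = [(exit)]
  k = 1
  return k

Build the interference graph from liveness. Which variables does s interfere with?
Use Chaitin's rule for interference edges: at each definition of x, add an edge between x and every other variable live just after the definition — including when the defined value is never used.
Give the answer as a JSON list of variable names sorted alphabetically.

Per-block:
  L0: def={a,j,k} ue=∅
  L1: def={i,m,s} ue=∅
  L2: def={j} ue={k}
  L3: def={m,s} ue={m}
  L4: def={a,j,s} ue={j}
  L5: def={a,m} ue={k}
  L6: def={i,j,k} ue={j}
  L7: def={k} ue=∅

Liveness:
  L0 li=∅ lo={j,k}
  L1 li={j,k} lo={j,k,m}
  L2 li={k} lo={j,k}
  L3 li={j,k,m} lo={j,k}
  L4 li={j} lo=∅
  L5 li={j,k} lo={j}
  L6 li={j} lo=∅
  L7 li=∅ lo=∅

Interfere edges:
  a: {j,k}
  i: {j,k,m}
  j: {a,i,k,m,s}
  k: {a,i,j,m,s}
  m: {i,j,k,s}
  s: {j,k,m}

N(s) = ["j", "k", "m"]

Answer: ["j", "k", "m"]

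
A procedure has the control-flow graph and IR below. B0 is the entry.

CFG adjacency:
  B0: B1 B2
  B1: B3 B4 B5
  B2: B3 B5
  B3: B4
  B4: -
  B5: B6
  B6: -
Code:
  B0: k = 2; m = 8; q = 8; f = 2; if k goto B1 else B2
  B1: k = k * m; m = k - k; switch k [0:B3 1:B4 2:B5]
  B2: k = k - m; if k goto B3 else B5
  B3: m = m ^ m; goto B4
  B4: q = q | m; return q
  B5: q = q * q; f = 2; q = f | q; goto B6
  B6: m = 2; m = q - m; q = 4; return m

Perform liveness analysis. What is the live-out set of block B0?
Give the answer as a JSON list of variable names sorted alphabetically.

Answer: ["k", "m", "q"]

Analysis:
Block summaries:
  B0: {f,k,m,q} / ∅
  B1: {k,m} / {k,m}
  B2: {k} / {k,m}
  B3: {m} / {m}
  B4: {q} / {m,q}
  B5: {f,q} / {q}
  B6: {m,q} / {q}

Live sets:
  live B0: ∅→{k,m,q}
  live B1: {k,m,q}→{m,q}
  live B2: {k,m,q}→{m,q}
  live B3: {m,q}→{m,q}
  live B4: {m,q}→∅
  live B5: {q}→{q}
  live B6: {q}→∅

live-out(B0) = ["k", "m", "q"]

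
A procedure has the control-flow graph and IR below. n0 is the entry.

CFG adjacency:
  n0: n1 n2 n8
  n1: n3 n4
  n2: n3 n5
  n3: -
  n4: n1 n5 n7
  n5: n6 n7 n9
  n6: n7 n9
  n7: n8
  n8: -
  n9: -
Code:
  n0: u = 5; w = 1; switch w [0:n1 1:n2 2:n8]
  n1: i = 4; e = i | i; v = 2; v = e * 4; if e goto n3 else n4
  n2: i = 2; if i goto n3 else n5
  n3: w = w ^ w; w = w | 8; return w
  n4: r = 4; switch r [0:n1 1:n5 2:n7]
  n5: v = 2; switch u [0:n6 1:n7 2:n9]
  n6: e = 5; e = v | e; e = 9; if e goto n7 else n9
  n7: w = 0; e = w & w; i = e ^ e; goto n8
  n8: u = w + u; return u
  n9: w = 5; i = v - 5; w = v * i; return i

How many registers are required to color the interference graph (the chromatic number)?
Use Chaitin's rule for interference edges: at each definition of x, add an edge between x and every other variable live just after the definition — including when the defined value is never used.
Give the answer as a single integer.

Answer: 4

Analysis:
Per-block:
  n0 def {u,w} use ∅
  n1 def {e,i,v} use ∅
  n2 def {i} use ∅
  n3 def {w} use {w}
  n4 def {r} use ∅
  n5 def {v} use {u}
  n6 def {e} use {v}
  n7 def {e,i,w} use ∅
  n8 def {u} use {u,w}
  n9 def {i,w} use {v}

Liveness:
  live n0: ∅→{u,w}
  live n1: {u,w}→{u,w}
  live n2: {u,w}→{u,w}
  live n3: {w}→∅
  live n4: {u,w}→{u,w}
  live n5: {u}→{u,v}
  live n6: {u,v}→{u,v}
  live n7: {u}→{u,w}
  live n8: {u,w}→∅
  live n9: {v}→∅

Interfere edges:
  e — {u,v,w}
  i — {u,v,w}
  r — {u,w}
  u — {e,i,r,v,w}
  v — {e,i,u,w}
  w — {e,i,r,u,v}

Chromatic number:
  lower bound: {e,u,v,w} mutually conflict ⇒ χ ≥ 4
  4-colouring: R0={u}  R1={w}  R2={r,v}  R3={e,i}
  χ = 4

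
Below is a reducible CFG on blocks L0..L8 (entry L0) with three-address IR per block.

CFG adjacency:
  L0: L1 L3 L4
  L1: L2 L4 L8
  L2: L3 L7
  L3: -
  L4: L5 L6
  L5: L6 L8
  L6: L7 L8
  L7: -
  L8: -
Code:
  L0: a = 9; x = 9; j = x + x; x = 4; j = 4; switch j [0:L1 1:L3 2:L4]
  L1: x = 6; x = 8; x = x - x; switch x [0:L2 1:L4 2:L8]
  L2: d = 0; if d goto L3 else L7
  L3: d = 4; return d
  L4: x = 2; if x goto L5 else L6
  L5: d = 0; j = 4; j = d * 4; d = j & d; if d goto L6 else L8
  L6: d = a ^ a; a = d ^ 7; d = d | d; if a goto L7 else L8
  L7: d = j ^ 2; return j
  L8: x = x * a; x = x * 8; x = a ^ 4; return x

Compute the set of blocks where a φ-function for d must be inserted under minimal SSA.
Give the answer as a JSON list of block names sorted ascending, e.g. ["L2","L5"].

idom tree: L1←L0 L2←L1 L3←L0 L4←L0 L5←L4 L6←L4 L7←L0 L8←L0
Dom at joins:
  L3: preds {L0,L2}: {L0} ∩ {L0,L1,L2} = {L0}; idom=L0
  L4: preds {L0,L1}: {L0} ∩ {L0,L1} = {L0}; idom=L0
  L6: preds {L4,L5}: {L0,L4} ∩ {L0,L4,L5} = {L0,L4}; idom=L4
  L7: preds {L2,L6}: {L0,L1,L2} ∩ {L0,L4,L6} = {L0}; idom=L0
  L8: preds {L1,L5,L6}: {L0,L1} ∩ {L0,L4,L5} ∩ {L0,L4,L6} = {L0}; idom=L0

DF walk-up:
  L3←L0: walk · to L0
  L3←L2: walk L2→L1 to L0
  L4←L0: walk · to L0
  L4←L1: walk L1 to L0
  L6←L4: walk · to L4
  L6←L5: walk L5 to L4
  L7←L2: walk L2→L1 to L0
  L7←L6: walk L6→L4 to L0
  L8←L1: walk L1 to L0
  L8←L5: walk L5→L4 to L0
  L8←L6: walk L6→L4 to L0
  DF(L0)=∅
  DF(L1)={L3,L4,L7,L8}
  DF(L2)={L3,L7}
  DF(L3)=∅
  DF(L4)={L7,L8}
  DF(L5)={L6,L8}
  DF(L6)={L7,L8}
  DF(L7)=∅
  DF(L8)=∅

φ for d: defs {L2,L3,L5,L6,L7}
  DF⁺ = {L3,L6,L7,L8}

Answer: ["L3", "L6", "L7", "L8"]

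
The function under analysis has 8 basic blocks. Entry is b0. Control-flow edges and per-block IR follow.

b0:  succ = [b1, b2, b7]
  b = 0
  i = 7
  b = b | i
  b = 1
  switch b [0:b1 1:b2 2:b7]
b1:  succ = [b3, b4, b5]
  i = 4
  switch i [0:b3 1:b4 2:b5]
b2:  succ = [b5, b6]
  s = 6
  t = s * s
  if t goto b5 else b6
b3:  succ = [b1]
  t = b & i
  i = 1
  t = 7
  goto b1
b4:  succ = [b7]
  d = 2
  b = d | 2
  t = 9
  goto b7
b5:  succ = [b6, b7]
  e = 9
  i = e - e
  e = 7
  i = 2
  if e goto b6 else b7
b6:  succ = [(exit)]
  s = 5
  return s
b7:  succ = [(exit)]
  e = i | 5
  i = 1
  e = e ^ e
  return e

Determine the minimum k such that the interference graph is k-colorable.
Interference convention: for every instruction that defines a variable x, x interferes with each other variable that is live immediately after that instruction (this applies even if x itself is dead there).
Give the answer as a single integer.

Answer: 3

Derivation:
Block summaries:
  b0: def={b,i} ue=∅
  b1: def={i} ue=∅
  b2: def={s,t} ue=∅
  b3: def={i,t} ue={b,i}
  b4: def={b,d,t} ue=∅
  b5: def={e,i} ue=∅
  b6: def={s} ue=∅
  b7: def={e,i} ue={i}

Liveness:
  live b0: ∅→{b,i}
  live b1: {b}→{b,i}
  live b2: ∅→∅
  live b3: {b,i}→{b}
  live b4: {i}→{i}
  live b5: ∅→{i}
  live b6: ∅→∅
  live b7: {i}→∅

Interference:
  b↔{i,t}
  d↔{i}
  e↔{i}
  i↔{b,d,e,t}
  s↔∅
  t↔{b,i}

Colouring:
  {b,i,t} pairwise interfere (3-clique) ⇒ χ ≥ 3
  assign b→R1 d→R1 e→R1 i→R0 s→R0 t→R2 — no edge inside a register ⇒ χ ≤ 3
  χ = 3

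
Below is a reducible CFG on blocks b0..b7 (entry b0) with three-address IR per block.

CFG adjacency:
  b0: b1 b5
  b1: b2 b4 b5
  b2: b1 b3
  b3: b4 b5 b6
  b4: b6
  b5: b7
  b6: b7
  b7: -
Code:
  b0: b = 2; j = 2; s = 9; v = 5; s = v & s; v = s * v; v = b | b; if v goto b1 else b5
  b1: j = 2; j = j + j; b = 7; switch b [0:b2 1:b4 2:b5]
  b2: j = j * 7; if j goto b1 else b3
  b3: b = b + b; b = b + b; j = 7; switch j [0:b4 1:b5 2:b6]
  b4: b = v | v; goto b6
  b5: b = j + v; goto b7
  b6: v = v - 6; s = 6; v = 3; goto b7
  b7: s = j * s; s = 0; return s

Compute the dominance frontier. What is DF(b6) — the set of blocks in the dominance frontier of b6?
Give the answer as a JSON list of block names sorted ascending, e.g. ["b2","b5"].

idom tree: b1←b0 b2←b1 b3←b2 b4←b1 b5←b0 b6←b1 b7←b0
Dom at joins:
  b1: preds {b0,b2}: {b0} ∩ {b0,b1,b2} = {b0}; idom=b0
  b4: preds {b1,b3}: {b0,b1} ∩ {b0,b1,b2,b3} = {b0,b1}; idom=b1
  b5: preds {b0,b1,b3}: {b0} ∩ {b0,b1} ∩ {b0,b1,b2,b3} = {b0}; idom=b0
  b6: preds {b3,b4}: {b0,b1,b2,b3} ∩ {b0,b1,b4} = {b0,b1}; idom=b1
  b7: preds {b5,b6}: {b0,b5} ∩ {b0,b1,b6} = {b0}; idom=b0

Frontier:
  join b1 pred b0: · stop@b0
  join b1 pred b2: b2→b1 stop@b0
  join b4 pred b1: · stop@b1
  join b4 pred b3: b3→b2 stop@b1
  join b5 pred b0: · stop@b0
  join b5 pred b1: b1 stop@b0
  join b5 pred b3: b3→b2→b1 stop@b0
  join b6 pred b3: b3→b2 stop@b1
  join b6 pred b4: b4 stop@b1
  join b7 pred b5: b5 stop@b0
  join b7 pred b6: b6→b1 stop@b0
  DF(b0)=∅
  DF(b1)={b1,b5,b7}
  DF(b2)={b1,b4,b5,b6}
  DF(b3)={b4,b5,b6}
  DF(b4)={b6}
  DF(b5)={b7}
  DF(b6)={b7}
  DF(b7)=∅

DF(b6) = ["b7"]

Answer: ["b7"]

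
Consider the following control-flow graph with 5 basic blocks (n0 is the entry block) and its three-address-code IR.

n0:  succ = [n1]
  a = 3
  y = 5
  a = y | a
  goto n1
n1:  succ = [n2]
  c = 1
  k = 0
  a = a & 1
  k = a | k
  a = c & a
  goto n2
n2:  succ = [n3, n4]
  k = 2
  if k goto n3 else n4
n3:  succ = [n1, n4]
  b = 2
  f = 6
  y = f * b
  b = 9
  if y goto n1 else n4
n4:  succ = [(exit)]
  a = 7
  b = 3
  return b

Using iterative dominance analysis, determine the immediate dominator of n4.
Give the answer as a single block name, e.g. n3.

Answer: n2

Derivation:
idom tree: n1←n0 n2←n1 n3←n2 n4←n2
Dom at joins:
  n1: preds {n0,n3}: {n0} ∩ {n0,n1,n2,n3} = {n0}; idom=n0
  n4: preds {n2,n3}: {n0,n1,n2} ∩ {n0,n1,n2,n3} = {n0,n1,n2}; idom=n2

idom(n4) = n2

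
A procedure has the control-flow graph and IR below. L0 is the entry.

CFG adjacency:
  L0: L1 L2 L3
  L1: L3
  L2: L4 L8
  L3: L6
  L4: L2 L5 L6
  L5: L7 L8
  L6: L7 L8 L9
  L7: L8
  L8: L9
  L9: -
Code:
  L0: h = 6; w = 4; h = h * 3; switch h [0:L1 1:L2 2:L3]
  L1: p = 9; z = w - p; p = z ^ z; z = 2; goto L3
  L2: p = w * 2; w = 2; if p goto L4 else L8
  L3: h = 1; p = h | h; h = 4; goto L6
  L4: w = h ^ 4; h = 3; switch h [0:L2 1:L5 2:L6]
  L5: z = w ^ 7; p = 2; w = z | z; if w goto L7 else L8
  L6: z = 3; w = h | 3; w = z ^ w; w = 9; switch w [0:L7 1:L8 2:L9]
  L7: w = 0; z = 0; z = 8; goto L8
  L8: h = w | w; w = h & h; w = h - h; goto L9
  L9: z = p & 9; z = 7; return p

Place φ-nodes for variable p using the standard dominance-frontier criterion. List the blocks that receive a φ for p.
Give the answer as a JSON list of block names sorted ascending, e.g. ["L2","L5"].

Answer: ["L2", "L3", "L6", "L7", "L8", "L9"]

Working:
idom tree: L1←L0 L2←L0 L3←L0 L4←L2 L5←L4 L6←L0 L7←L0 L8←L0 L9←L0
Dom∩ at merges:
  L2: preds {L0,L4}: {L0} ∩ {L0,L2,L4} = {L0}; idom=L0
  L3: preds {L0,L1}: {L0} ∩ {L0,L1} = {L0}; idom=L0
  L6: preds {L3,L4}: {L0,L3} ∩ {L0,L2,L4} = {L0}; idom=L0
  L7: preds {L5,L6}: {L0,L2,L4,L5} ∩ {L0,L6} = {L0}; idom=L0
  L8: preds {L2,L5,L6,L7}: {L0,L2} ∩ {L0,L2,L4,L5} ∩ {L0,L6} ∩ {L0,L7} = {L0}; idom=L0
  L9: preds {L6,L8}: {L0,L6} ∩ {L0,L8} = {L0}; idom=L0

Frontier:
  join L2 pred L0: · stop@L0
  join L2 pred L4: L4→L2 stop@L0
  join L3 pred L0: · stop@L0
  join L3 pred L1: L1 stop@L0
  join L6 pred L3: L3 stop@L0
  join L6 pred L4: L4→L2 stop@L0
  join L7 pred L5: L5→L4→L2 stop@L0
  join L7 pred L6: L6 stop@L0
  join L8 pred L2: L2 stop@L0
  join L8 pred L5: L5→L4→L2 stop@L0
  join L8 pred L6: L6 stop@L0
  join L8 pred L7: L7 stop@L0
  join L9 pred L6: L6 stop@L0
  join L9 pred L8: L8 stop@L0
  L0 → ∅
  L1 → {L3}
  L2 → {L2,L6,L7,L8}
  L3 → {L6}
  L4 → {L2,L6,L7,L8}
  L5 → {L7,L8}
  L6 → {L7,L8,L9}
  L7 → {L8}
  L8 → {L9}
  L9 → ∅

φ for p: defs {L1,L2,L3,L5}
  DF⁺ = {L2,L3,L6,L7,L8,L9}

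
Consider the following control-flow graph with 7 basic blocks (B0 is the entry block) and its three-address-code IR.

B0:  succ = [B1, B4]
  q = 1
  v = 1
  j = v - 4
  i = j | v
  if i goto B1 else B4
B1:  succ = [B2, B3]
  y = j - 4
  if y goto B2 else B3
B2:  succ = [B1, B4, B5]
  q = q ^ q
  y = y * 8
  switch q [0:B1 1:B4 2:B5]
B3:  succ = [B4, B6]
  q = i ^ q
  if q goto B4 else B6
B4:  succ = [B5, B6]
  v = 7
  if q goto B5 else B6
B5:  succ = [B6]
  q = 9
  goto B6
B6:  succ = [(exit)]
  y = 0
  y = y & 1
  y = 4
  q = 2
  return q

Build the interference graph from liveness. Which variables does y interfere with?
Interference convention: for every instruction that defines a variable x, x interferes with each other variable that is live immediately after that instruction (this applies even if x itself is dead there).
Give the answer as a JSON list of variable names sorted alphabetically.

Answer: ["i", "j", "q"]

Analysis:
Per-block:
  B0: {i,j,q,v} / ∅
  B1: {y} / {j}
  B2: {q,y} / {q,y}
  B3: {q} / {i,q}
  B4: {v} / {q}
  B5: {q} / ∅
  B6: {q,y} / ∅

Backward fixpoint:
  live B0: ∅→{i,j,q}
  live B1: {i,j,q}→{i,j,q,y}
  live B2: {i,j,q,y}→{i,j,q}
  live B3: {i,q}→{q}
  live B4: {q}→∅
  live B5: ∅→∅
  live B6: ∅→∅

Conflict graph:
  i — {j,q,y}
  j — {i,q,v,y}
  q — {i,j,v,y}
  v — {j,q}
  y — {i,j,q}

N(y) = ["i", "j", "q"]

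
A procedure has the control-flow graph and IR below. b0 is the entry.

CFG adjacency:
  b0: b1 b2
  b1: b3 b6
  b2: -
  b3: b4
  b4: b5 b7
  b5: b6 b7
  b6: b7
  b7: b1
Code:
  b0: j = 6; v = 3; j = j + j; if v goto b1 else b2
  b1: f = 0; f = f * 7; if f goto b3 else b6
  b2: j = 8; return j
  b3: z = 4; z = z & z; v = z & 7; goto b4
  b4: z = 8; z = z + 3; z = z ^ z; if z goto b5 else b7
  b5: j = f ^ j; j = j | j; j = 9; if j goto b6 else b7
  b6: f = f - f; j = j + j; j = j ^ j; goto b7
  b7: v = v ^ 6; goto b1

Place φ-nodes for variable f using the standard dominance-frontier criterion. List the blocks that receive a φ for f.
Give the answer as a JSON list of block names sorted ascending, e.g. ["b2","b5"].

Answer: ["b1", "b7"]

Derivation:
idom tree: b1←b0 b2←b0 b3←b1 b4←b3 b5←b4 b6←b1 b7←b1
Join-block Dom:
  b1: preds {b0,b7}: {b0} ∩ {b0,b1,b7} = {b0}; idom=b0
  b6: preds {b1,b5}: {b0,b1} ∩ {b0,b1,b3,b4,b5} = {b0,b1}; idom=b1
  b7: preds {b4,b5,b6}: {b0,b1,b3,b4} ∩ {b0,b1,b3,b4,b5} ∩ {b0,b1,b6} = {b0,b1}; idom=b1

DF derivation:
  b1←b0: walk · to b0
  b1←b7: walk b7→b1 to b0
  b6←b1: walk · to b1
  b6←b5: walk b5→b4→b3 to b1
  b7←b4: walk b4→b3 to b1
  b7←b5: walk b5→b4→b3 to b1
  b7←b6: walk b6 to b1
  DF(b0)=∅
  DF(b1)={b1}
  DF(b2)=∅
  DF(b3)={b6,b7}
  DF(b4)={b6,b7}
  DF(b5)={b6,b7}
  DF(b6)={b7}
  DF(b7)={b1}

φ for f: defs {b1,b6}
  DF⁺ = {b1,b7}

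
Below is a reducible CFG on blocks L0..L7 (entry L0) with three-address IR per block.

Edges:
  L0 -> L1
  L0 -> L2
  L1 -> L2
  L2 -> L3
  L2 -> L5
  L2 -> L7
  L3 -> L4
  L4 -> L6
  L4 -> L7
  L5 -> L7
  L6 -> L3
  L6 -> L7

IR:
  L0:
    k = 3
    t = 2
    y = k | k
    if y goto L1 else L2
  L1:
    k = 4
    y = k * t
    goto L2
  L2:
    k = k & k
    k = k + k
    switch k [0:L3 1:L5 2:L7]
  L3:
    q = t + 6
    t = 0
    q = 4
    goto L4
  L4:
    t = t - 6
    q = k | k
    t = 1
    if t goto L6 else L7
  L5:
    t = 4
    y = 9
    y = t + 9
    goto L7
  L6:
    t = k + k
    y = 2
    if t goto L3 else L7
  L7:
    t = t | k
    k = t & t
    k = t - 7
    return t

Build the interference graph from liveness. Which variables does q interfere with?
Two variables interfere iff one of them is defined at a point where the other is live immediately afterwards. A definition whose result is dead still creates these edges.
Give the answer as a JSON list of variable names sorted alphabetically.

Answer: ["k", "t"]

Derivation:
Per-block:
  L0 def {k,t,y} use ∅
  L1 def {k,y} use {t}
  L2 def {k} use {k}
  L3 def {q,t} use {t}
  L4 def {q,t} use {k,t}
  L5 def {t,y} use ∅
  L6 def {t,y} use {k}
  L7 def {k,t} use {k,t}

Liveness:
  L0: in=∅ out={k,t}
  L1: in={t} out={k,t}
  L2: in={k,t} out={k,t}
  L3: in={k,t} out={k,t}
  L4: in={k,t} out={k,t}
  L5: in={k} out={k,t}
  L6: in={k} out={k,t}
  L7: in={k,t} out=∅

Interference:
  k↔{q,t,y}
  q↔{k,t}
  t↔{k,q,y}
  y↔{k,t}

N(q) = ["k", "t"]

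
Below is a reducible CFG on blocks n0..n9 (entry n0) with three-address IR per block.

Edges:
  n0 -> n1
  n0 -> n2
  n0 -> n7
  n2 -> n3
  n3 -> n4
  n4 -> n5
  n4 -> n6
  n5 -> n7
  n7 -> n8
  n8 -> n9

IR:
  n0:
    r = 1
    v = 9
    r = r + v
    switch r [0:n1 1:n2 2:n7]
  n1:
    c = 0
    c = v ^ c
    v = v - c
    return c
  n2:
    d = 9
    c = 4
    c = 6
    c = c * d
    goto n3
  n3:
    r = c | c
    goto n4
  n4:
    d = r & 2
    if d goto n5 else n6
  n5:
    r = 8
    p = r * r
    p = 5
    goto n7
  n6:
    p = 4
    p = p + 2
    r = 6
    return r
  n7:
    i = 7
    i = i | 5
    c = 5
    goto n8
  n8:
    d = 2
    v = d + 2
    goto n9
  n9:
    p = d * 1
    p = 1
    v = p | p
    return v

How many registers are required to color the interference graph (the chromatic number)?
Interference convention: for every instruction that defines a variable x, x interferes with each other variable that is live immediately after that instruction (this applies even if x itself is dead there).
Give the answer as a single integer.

Answer: 3

Derivation:
Per-block:
  n0 def {r,v} use ∅
  n1 def {c,v} use {v}
  n2 def {c,d} use ∅
  n3 def {r} use {c}
  n4 def {d} use {r}
  n5 def {p,r} use ∅
  n6 def {p,r} use ∅
  n7 def {c,i} use ∅
  n8 def {d,v} use ∅
  n9 def {p,v} use {d}

Backward fixpoint:
  n0 li=∅ lo={v}
  n1 li={v} lo=∅
  n2 li=∅ lo={c}
  n3 li={c} lo={r}
  n4 li={r} lo=∅
  n5 li=∅ lo=∅
  n6 li=∅ lo=∅
  n7 li=∅ lo=∅
  n8 li=∅ lo={d}
  n9 li={d} lo=∅

Conflict graph:
  c — {d,v}
  d — {c,v}
  i — ∅
  p — ∅
  r — {v}
  v — {c,d,r}

Colouring:
  {c,d,v} pairwise interfere (3-clique) ⇒ χ ≥ 3
  assign c→c1 d→c2 i→c0 p→c0 r→c1 v→c0 — no edge inside a register ⇒ χ ≤ 3
  χ = 3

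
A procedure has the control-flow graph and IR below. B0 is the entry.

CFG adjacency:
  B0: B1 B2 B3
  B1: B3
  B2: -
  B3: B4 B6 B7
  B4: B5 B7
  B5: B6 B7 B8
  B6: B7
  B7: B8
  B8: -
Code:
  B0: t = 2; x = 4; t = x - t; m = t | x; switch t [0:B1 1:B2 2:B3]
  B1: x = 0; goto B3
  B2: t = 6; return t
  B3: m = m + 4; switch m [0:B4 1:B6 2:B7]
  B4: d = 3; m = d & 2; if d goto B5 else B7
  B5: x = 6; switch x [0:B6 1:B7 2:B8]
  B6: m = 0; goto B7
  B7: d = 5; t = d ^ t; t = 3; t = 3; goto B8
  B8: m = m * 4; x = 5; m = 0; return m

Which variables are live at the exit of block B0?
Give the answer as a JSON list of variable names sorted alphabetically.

Answer: ["m", "t"]

Analysis:
Per-block:
  B0: {m,t,x} / ∅
  B1: {x} / ∅
  B2: {t} / ∅
  B3: {m} / {m}
  B4: {d,m} / ∅
  B5: {x} / ∅
  B6: {m} / ∅
  B7: {d,t} / {t}
  B8: {m,x} / {m}

Live sets:
  live B0: ∅→{m,t}
  live B1: {m,t}→{m,t}
  live B2: ∅→∅
  live B3: {m,t}→{m,t}
  live B4: {t}→{m,t}
  live B5: {m,t}→{m,t}
  live B6: {t}→{m,t}
  live B7: {m,t}→{m}
  live B8: {m}→∅

live-out(B0) = ["m", "t"]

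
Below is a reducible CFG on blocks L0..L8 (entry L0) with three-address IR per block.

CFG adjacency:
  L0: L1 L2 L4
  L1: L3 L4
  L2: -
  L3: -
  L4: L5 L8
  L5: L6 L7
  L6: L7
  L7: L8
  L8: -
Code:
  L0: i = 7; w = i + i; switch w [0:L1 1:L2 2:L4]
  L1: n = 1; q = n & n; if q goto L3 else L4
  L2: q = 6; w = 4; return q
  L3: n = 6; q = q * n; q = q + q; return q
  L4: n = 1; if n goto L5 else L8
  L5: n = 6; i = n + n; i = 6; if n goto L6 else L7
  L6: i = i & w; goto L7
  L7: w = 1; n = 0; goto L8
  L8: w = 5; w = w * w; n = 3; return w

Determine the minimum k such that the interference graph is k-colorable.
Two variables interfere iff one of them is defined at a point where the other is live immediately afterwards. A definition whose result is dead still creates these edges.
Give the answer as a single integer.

Answer: 3

Working:
Block summaries:
  L0 def {i,w} use ∅
  L1 def {n,q} use ∅
  L2 def {q,w} use ∅
  L3 def {n,q} use {q}
  L4 def {n} use ∅
  L5 def {i,n} use ∅
  L6 def {i} use {i,w}
  L7 def {n,w} use ∅
  L8 def {n,w} use ∅

Backward fixpoint:
  L0: in=∅ out={w}
  L1: in={w} out={q,w}
  L2: in=∅ out=∅
  L3: in={q} out=∅
  L4: in={w} out={w}
  L5: in={w} out={i,w}
  L6: in={i,w} out=∅
  L7: in=∅ out=∅
  L8: in=∅ out=∅

Conflict graph:
  i: {n,w}
  n: {i,q,w}
  q: {n,w}
  w: {i,n,q}

Chromatic number:
  {i,n,w} pairwise interfere (3-clique) ⇒ χ ≥ 3
  assign i→R2 n→R0 q→R2 w→R1 — no edge inside a register ⇒ χ ≤ 3
  χ = 3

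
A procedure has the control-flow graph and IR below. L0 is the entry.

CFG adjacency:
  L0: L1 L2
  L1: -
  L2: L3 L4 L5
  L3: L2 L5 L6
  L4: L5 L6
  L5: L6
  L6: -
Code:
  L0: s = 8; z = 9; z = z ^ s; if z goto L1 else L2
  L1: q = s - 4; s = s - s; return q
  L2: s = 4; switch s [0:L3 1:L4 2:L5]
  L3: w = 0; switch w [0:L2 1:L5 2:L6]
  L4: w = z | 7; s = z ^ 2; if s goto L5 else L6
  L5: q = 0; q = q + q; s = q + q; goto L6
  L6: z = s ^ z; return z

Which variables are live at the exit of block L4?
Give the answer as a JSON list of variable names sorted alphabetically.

Block summaries:
  L0 def {s,z} use ∅
  L1 def {q,s} use {s}
  L2 def {s} use ∅
  L3 def {w} use ∅
  L4 def {s,w} use {z}
  L5 def {q,s} use ∅
  L6 def {z} use {s,z}

Backward fixpoint:
  live L0: ∅→{s,z}
  live L1: {s}→∅
  live L2: {z}→{s,z}
  live L3: {s,z}→{s,z}
  live L4: {z}→{s,z}
  live L5: {z}→{s,z}
  live L6: {s,z}→∅

live-out(L4) = ["s", "z"]

Answer: ["s", "z"]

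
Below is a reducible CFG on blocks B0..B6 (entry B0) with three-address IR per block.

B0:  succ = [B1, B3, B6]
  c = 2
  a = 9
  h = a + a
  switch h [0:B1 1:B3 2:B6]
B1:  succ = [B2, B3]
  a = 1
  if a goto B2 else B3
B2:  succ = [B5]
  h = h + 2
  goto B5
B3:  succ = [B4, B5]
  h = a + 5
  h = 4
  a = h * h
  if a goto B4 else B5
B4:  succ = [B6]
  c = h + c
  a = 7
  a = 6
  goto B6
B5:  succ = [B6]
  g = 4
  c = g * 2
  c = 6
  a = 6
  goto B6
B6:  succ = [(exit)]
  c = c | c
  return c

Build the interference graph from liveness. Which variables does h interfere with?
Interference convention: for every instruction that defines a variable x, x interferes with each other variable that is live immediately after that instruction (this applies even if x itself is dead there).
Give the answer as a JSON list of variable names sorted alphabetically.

def/use:
  B0 def {a,c,h} use ∅
  B1 def {a} use ∅
  B2 def {h} use {h}
  B3 def {a,h} use {a}
  B4 def {a,c} use {c,h}
  B5 def {a,c,g} use ∅
  B6 def {c} use {c}

Live sets:
  B0 li=∅ lo={a,c,h}
  B1 li={c,h} lo={a,c,h}
  B2 li={h} lo=∅
  B3 li={a,c} lo={c,h}
  B4 li={c,h} lo={c}
  B5 li=∅ lo={c}
  B6 li={c} lo=∅

Interference:
  a: {c,h}
  c: {a,h}
  g: ∅
  h: {a,c}

N(h) = ["a", "c"]

Answer: ["a", "c"]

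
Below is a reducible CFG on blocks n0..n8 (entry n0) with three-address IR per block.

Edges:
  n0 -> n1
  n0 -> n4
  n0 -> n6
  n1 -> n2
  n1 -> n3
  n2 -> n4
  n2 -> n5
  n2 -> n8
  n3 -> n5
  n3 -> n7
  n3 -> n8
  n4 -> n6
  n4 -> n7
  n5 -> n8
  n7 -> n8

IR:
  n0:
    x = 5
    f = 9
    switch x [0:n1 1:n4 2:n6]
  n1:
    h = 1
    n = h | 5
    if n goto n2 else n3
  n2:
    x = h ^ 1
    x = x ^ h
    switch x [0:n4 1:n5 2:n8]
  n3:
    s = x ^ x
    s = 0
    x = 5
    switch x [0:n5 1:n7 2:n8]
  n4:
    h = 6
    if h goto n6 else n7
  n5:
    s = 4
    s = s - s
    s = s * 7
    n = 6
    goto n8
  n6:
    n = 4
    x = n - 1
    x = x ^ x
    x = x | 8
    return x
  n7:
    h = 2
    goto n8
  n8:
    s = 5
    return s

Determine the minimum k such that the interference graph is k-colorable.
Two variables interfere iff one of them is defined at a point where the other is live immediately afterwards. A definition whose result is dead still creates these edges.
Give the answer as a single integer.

Block summaries:
  n0 def {f,x} use ∅
  n1 def {h,n} use ∅
  n2 def {x} use {h}
  n3 def {s,x} use {x}
  n4 def {h} use ∅
  n5 def {n,s} use ∅
  n6 def {n,x} use ∅
  n7 def {h} use ∅
  n8 def {s} use ∅

Backward fixpoint:
  live n0: ∅→{x}
  live n1: {x}→{h,x}
  live n2: {h}→∅
  live n3: {x}→∅
  live n4: ∅→∅
  live n5: ∅→∅
  live n6: ∅→∅
  live n7: ∅→∅
  live n8: ∅→∅

Interfere edges:
  f: {x}
  h: {n,x}
  n: {h,x}
  s: ∅
  x: {f,h,n}

Colouring:
  clique {h,n,x} ⇒ need ≥ 3
  3-colouring: r0={s,x}  r1={f,h}  r2={n}
  χ = 3

Answer: 3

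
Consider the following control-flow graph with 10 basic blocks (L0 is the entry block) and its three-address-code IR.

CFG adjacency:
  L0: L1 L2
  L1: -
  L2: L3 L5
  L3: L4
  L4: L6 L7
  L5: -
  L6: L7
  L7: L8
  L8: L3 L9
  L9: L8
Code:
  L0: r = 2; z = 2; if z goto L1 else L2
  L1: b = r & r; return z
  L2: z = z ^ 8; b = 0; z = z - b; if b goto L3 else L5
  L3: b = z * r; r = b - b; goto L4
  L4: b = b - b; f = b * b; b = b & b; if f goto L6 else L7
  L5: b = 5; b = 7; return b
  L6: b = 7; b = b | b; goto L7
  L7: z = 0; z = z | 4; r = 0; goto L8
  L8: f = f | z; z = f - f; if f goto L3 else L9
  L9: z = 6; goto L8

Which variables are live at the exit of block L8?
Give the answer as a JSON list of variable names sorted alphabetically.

Answer: ["f", "r", "z"]

Analysis:
Per-block:
  L0: {r,z} / ∅
  L1: {b} / {r,z}
  L2: {b,z} / {z}
  L3: {b,r} / {r,z}
  L4: {b,f} / {b}
  L5: {b} / ∅
  L6: {b} / ∅
  L7: {r,z} / ∅
  L8: {f,z} / {f,z}
  L9: {z} / ∅

Liveness:
  live L0: ∅→{r,z}
  live L1: {r,z}→∅
  live L2: {r,z}→{r,z}
  live L3: {r,z}→{b}
  live L4: {b}→{f}
  live L5: ∅→∅
  live L6: {f}→{f}
  live L7: {f}→{f,r,z}
  live L8: {f,r,z}→{f,r,z}
  live L9: {f,r}→{f,r,z}

live-out(L8) = ["f", "r", "z"]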